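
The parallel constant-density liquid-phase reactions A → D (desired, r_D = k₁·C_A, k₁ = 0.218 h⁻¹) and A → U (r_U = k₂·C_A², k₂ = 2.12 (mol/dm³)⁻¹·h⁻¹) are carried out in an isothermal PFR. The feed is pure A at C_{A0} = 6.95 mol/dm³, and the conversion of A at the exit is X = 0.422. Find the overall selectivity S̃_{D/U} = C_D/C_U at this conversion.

0.0192

C_A = C_{A0}(1−X) = 4.017 mol/dm³.
Along a PFR/batch, dC_D/dC_A = −r_D/(r_D+r_U) = −k₁/(k₁+k₂·C_A).
Integrating from C_{A0} to C_A: C_D = (0.218/2.12)·ln[(0.218+2.12·6.95)/(0.218+2.12·4.02)] = 0.1028·ln(14.95/8.734) = 0.05528 mol/dm³.
C_U = (C_{A0}−C_A)−C_D = 2.878 mol/dm³; S̃_{D/U} = 0.05528/2.878 = 0.0192.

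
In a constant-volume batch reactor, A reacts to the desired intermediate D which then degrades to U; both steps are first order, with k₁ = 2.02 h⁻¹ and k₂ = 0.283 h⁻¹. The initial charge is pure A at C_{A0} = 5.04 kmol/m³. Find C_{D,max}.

At the optimum, C_{D,max}/C_{A0} = (k₁/k₂)^[k₂/(k₂−k₁)].
= (2.02/0.283)^(0.283/(0.283−2.02)) = (7.138)^(-0.1629) = 0.7260.
C_{D,max} = 0.7260×5.04 = 3.66 kmol/m³.

3.66 kmol/m³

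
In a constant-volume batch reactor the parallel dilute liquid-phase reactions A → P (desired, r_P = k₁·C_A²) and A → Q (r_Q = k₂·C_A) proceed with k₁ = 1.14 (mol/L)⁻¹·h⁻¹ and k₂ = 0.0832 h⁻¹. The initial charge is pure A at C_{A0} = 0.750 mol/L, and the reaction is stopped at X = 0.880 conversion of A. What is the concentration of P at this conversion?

0.542 mol/L

C_A = C_{A0}(1−X) = 0.09000 mol/L.
Along a PFR/batch, dC_Q/dC_A = −r_Q/(r_P+r_Q) = −k₂/(k₂+k₁·C_A).
Integrating from C_{A0} to C_A: C_Q = (0.0832/1.14)·ln[(0.0832+1.14·0.750)/(0.0832+1.14·0.0900)] = 0.07298·ln(0.9382/0.1858) = 0.1182 mol/L.
Then C_P = (C_{A0}−C_A) − C_Q = 0.6600 − 0.1182 = 0.5418 mol/L.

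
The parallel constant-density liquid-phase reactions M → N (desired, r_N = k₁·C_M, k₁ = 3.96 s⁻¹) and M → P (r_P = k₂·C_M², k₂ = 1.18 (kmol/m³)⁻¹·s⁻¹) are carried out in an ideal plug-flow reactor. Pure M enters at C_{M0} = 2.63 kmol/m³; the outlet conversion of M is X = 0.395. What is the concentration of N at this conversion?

0.640 kmol/m³

C_M = C_{M0}(1−X) = 1.591 kmol/m³.
Along a PFR/batch, dC_N/dC_M = −r_N/(r_N+r_P) = −k₁/(k₁+k₂·C_M).
Integrating from C_{M0} to C_M: C_N = (3.96/1.18)·ln[(3.96+1.18·2.63)/(3.96+1.18·1.59)] = 3.356·ln(7.063/5.838) = 0.6397 kmol/m³.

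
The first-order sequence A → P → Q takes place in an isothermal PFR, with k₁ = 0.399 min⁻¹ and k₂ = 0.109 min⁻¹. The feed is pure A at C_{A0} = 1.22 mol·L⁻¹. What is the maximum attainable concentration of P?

At the optimum, C_{P,max}/C_{A0} = (k₁/k₂)^[k₂/(k₂−k₁)].
= (0.399/0.109)^(0.109/(0.109−0.399)) = (3.661)^(-0.3759) = 0.6140.
C_{P,max} = 0.6140×1.22 = 0.749 mol·L⁻¹.

0.749 mol·L⁻¹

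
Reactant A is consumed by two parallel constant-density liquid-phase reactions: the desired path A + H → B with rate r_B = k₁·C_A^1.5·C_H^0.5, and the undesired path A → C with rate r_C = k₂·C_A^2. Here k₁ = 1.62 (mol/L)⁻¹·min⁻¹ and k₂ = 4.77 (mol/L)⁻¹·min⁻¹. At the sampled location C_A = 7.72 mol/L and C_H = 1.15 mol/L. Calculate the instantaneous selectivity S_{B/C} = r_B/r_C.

0.131

S_{B/C} = r_B/r_C = (k₁·C_A^1.5·C_H^0.5)/(k₂·C_A^2) = (k₁/k₂)·C_A^-0.5·C_H^0.5.
= (1.62×7.720^1.5×1.150^0.5) / (4.77×7.720^2) = 37.26/284.3 = 0.131.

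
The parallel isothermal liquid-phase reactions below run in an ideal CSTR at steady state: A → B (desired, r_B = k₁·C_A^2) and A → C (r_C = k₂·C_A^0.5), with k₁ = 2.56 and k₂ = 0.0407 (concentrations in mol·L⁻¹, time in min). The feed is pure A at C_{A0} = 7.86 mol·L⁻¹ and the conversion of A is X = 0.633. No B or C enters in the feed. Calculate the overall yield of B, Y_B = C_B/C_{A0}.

0.631

Exit C_A = C_{A0}(1−X) = 7.86×0.367 = 2.885 mol·L⁻¹.
In a CSTR the entire volume is at exit conditions, so r_B = 2.56×2.885^2 = 21.30 and r_C = 0.0407×2.885^0.5 = 0.06913.
Fraction of consumed A going to B: r_B/(r_B+r_C) = 0.9968.
C_B = 0.9968·C_{A0}·X = 0.9968×7.86×0.633 = 4.96 mol·L⁻¹; Y_B = C_B/C_{A0} = 0.631.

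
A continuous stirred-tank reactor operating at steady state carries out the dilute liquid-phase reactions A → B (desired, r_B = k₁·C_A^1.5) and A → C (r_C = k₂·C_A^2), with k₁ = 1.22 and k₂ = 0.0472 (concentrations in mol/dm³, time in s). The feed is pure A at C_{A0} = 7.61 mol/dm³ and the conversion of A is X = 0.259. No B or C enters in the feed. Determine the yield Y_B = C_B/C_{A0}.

Exit C_A = C_{A0}(1−X) = 7.61×0.741 = 5.639 mol/dm³.
In a CSTR the entire volume is at exit conditions, so r_B = 1.22×5.639^1.5 = 16.34 and r_C = 0.0472×5.639^2 = 1.501.
Fraction of consumed A going to B: r_B/(r_B+r_C) = 0.9159.
C_B = 0.9159·C_{A0}·X = 0.9159×7.61×0.259 = 1.81 mol/dm³; Y_B = C_B/C_{A0} = 0.237.

0.237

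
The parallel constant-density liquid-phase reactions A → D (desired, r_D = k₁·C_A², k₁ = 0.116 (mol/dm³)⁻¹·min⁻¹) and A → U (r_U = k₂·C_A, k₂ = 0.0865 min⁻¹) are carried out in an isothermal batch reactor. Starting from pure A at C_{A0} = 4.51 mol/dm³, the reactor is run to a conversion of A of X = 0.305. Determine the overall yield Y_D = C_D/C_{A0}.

C_A = C_{A0}(1−X) = 3.134 mol/dm³.
Along a PFR/batch, dC_U/dC_A = −r_U/(r_D+r_U) = −k₂/(k₂+k₁·C_A).
Integrating from C_{A0} to C_A: C_U = (0.0865/0.116)·ln[(0.0865+0.116·4.51)/(0.0865+0.116·3.13)] = 0.7457·ln(0.6097/0.4501) = 0.2263 mol/dm³.
Then C_D = (C_{A0}−C_A) − C_U = 1.376 − 0.2263 = 1.149 mol/dm³.
Y_D = C_D/C_{A0} = 1.149/4.51 = 0.255.

0.255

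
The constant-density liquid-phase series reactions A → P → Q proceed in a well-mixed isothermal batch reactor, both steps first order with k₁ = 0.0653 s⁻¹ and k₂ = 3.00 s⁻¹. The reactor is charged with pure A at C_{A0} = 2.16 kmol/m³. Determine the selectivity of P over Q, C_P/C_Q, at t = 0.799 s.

0.602

The intermediate concentration in a first-order A→B→C sequence is C_P = k₁C_{A0}(e^(−k₁t) − e^(−k₂t))/(k₂−k₁).
e^(−k₁t) = e^(−0.0653×0.799) = e^(−0.05217) = 0.9492; e^(−k₂t) = e^(−2.397) = 0.09099.
C_P = 0.0653×2.16/(3.00−0.0653) × (0.9492−0.09099) = 0.04806×0.8582 = 0.04125 kmol/m³.
C_A = C_{A0}e^(−k₁t) = 2.050 kmol/m³, so C_Q = C_{A0}−C_A−C_P = 0.06856 kmol/m³; C_P/C_Q = 0.602.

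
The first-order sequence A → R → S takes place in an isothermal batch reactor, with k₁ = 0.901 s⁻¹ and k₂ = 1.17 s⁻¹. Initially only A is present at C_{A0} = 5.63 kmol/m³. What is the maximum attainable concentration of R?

1.81 kmol/m³

At the optimum, C_{R,max}/C_{A0} = (k₁/k₂)^[k₂/(k₂−k₁)].
= (0.901/1.17)^(1.17/(1.17−0.901)) = (0.7701)^(4.349) = 0.3210.
C_{R,max} = 0.3210×5.63 = 1.81 kmol/m³.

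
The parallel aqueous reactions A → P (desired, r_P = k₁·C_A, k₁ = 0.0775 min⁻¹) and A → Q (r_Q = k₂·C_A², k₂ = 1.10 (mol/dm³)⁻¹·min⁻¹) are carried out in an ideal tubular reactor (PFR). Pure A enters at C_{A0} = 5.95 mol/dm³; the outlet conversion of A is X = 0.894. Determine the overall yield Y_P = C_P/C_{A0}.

0.0255

C_A = C_{A0}(1−X) = 0.6307 mol/dm³.
Along a PFR/batch, dC_P/dC_A = −r_P/(r_P+r_Q) = −k₁/(k₁+k₂·C_A).
Integrating from C_{A0} to C_A: C_P = (0.0775/1.10)·ln[(0.0775+1.10·5.95)/(0.0775+1.10·0.631)] = 0.07045·ln(6.623/0.7713) = 0.1515 mol/dm³.
Y_P = C_P/C_{A0} = 0.1515/5.95 = 0.0255.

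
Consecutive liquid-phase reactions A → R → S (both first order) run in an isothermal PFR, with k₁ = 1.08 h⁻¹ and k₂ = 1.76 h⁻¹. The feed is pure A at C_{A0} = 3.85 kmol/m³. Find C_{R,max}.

Evaluating C_R at τ_opt = ln(k₂/k₁)/(k₂−k₁) gives C_{R,max}/C_{A0} = (k₁/k₂)^[k₂/(k₂−k₁)].
= (1.08/1.76)^(1.76/(1.76−1.08)) = (0.6136)^(2.588) = 0.2825.
C_{R,max} = 0.2825×3.85 = 1.09 kmol/m³.

1.09 kmol/m³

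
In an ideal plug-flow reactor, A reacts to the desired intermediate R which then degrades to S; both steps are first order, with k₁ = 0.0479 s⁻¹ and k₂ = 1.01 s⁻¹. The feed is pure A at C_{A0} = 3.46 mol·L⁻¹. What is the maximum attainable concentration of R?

Evaluating C_R at τ_opt = ln(k₂/k₁)/(k₂−k₁) gives C_{R,max}/C_{A0} = (k₁/k₂)^[k₂/(k₂−k₁)].
= (0.0479/1.01)^(1.01/(1.01−0.0479)) = (0.04743)^(1.050) = 0.04075.
C_{R,max} = 0.04075×3.46 = 0.141 mol·L⁻¹.

0.141 mol·L⁻¹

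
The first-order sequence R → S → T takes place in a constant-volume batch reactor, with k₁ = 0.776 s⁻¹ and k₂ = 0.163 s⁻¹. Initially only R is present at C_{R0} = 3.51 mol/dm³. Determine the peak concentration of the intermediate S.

At the optimum, C_{S,max}/C_{R0} = (k₁/k₂)^[k₂/(k₂−k₁)].
= (0.776/0.163)^(0.163/(0.163−0.776)) = (4.761)^(-0.2659) = 0.6604.
C_{S,max} = 0.6604×3.51 = 2.32 mol/dm³.

2.32 mol/dm³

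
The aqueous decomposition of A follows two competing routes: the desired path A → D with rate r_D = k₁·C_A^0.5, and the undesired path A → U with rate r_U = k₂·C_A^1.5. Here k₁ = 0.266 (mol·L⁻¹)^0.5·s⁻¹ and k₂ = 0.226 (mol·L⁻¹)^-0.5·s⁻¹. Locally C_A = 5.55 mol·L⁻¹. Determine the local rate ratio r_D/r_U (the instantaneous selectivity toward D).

S_{D/U} = r_D/r_U = (k₁·C_A^0.5)/(k₂·C_A^1.5) = (k₁/k₂)·C_A⁻¹.
= (0.266×5.550^0.5) / (0.226×5.550^1.5) = 0.6267/2.955 = 0.212.
The undesired path is higher order in A, so low C_A (CSTR or dilute feed) favours D.

0.212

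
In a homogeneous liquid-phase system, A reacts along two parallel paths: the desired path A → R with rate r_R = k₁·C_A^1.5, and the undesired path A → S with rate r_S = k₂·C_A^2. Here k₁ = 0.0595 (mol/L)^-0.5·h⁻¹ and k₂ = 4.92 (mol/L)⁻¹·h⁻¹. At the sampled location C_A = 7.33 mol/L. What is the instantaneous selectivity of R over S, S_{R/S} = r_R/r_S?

0.00447

S_{R/S} = r_R/r_S = (k₁·C_A^1.5)/(k₂·C_A^2) = (k₁/k₂)·C_A^-0.5.
= (0.0595×7.330^1.5) / (4.92×7.330^2) = 1.181/264.3 = 0.00447.
The undesired path is higher order in A, so low C_A (CSTR or dilute feed) favours R.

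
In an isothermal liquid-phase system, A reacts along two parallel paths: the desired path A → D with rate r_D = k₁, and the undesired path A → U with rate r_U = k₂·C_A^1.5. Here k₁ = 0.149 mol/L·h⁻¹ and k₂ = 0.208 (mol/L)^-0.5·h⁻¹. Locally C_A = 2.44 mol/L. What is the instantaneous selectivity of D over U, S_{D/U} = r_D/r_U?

S_{D/U} = r_D/r_U = (k₁)/(k₂·C_A^1.5) = (k₁/k₂)·C_A^-1.5.
= (0.149) / (0.208×2.440^1.5) = 0.1490/0.7928 = 0.188.
The undesired path is higher order in A, so low C_A (CSTR or dilute feed) favours D.

0.188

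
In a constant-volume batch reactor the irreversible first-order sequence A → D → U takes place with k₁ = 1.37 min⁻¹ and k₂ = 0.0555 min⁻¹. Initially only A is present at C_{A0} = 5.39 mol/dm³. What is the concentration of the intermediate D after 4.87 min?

The intermediate concentration in a first-order A→B→C sequence is C_D = k₁C_{A0}(e^(−k₁t) − e^(−k₂t))/(k₂−k₁).
e^(−k₁t) = e^(−1.37×4.87) = e^(−6.672) = 0.001266; e^(−k₂t) = e^(−0.2703) = 0.7632.
C_D = 1.37×5.39/(0.0555−1.37) × (0.001266−0.7632) = (-5.618)×(-0.7619) = 4.280 mol/dm³.

4.28 mol/dm³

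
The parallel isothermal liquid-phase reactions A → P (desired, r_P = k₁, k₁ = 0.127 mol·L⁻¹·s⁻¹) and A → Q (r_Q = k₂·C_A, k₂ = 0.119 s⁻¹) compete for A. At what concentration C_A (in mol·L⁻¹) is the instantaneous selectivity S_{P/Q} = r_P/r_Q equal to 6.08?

S_{P/Q} = (k₁/k₂)·C_A⁻¹ ⇒ C_A = (S·k₂/k₁)^(-1).
= (6.08×0.119/0.127)^(-1) = (5.697)^(-1) = 0.176 mol·L⁻¹.

0.176 mol·L⁻¹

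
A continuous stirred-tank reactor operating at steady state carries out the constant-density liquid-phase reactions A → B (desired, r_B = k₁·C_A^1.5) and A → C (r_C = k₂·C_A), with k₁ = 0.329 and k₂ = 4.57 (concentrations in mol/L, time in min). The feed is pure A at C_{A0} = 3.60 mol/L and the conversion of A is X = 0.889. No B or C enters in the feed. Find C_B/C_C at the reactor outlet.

Exit C_A = C_{A0}(1−X) = 3.60×0.111 = 0.3996 mol/L.
In a CSTR the entire volume is at exit conditions, so r_B = 0.329×0.3996^1.5 = 0.08311 and r_C = 4.57×0.3996 = 1.826.
Overall selectivity = C_B/C_C = r_Bτ/(r_Cτ) = r_B/r_C = 0.0455.

0.0455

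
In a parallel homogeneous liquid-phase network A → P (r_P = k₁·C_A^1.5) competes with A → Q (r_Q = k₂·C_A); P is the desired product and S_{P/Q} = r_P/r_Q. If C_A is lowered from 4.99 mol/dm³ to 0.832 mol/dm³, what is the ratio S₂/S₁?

S_{P/Q} = (k₁/k₂)·C_A^0.5, so S₂/S₁ = (C_{A,2}/C_{A,1})^0.5.
= (0.832/4.99)^0.5 = (0.1667)^0.5 = 0.408.
Selectivity toward P falls as C_A falls — high-concentration operation is favoured.

0.408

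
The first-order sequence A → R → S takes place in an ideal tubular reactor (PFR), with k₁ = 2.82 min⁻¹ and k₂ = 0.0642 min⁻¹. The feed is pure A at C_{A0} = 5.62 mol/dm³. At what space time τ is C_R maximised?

The intermediate peaks when r₁ = r₂, i.e. k₁e^(−k₁τ) = k₂e^(−k₂τ), giving τ_opt = ln(k₂/k₁)/(k₂−k₁).
= ln(0.0642/2.82)/(0.0642−2.82) = ln(0.02277)/-2.756 = -3.782/-2.756 = 1.37 min.

1.37 min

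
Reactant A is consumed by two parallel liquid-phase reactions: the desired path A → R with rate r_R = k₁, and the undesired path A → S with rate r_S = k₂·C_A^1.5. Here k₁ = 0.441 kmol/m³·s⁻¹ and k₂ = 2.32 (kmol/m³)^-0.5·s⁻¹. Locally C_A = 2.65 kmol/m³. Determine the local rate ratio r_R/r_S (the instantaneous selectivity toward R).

S_{R/S} = r_R/r_S = (k₁)/(k₂·C_A^1.5) = (k₁/k₂)·C_A^-1.5.
= (0.441) / (2.32×2.650^1.5) = 0.4410/10.01 = 0.0441.

0.0441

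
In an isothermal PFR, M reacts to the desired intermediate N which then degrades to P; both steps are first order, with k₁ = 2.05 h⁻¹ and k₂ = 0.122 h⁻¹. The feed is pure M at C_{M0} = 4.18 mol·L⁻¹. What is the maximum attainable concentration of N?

3.50 mol·L⁻¹

For a first-order series the maximum intermediate yield is C_{N,max}/C_{M0} = (k₁/k₂)^[k₂/(k₂−k₁)].
= (2.05/0.122)^(0.122/(0.122−2.05)) = (16.80)^(-0.06328) = 0.8365.
C_{N,max} = 0.8365×4.18 = 3.50 mol·L⁻¹.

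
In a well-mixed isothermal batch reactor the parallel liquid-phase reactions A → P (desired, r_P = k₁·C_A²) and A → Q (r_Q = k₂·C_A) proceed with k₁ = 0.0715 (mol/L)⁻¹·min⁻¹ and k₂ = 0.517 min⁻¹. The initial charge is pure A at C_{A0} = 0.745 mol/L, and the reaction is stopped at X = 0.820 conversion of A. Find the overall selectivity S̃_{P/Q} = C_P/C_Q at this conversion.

C_A = C_{A0}(1−X) = 0.1341 mol/L.
Along a PFR/batch, dC_Q/dC_A = −r_Q/(r_P+r_Q) = −k₂/(k₂+k₁·C_A).
Integrating from C_{A0} to C_A: C_Q = (0.517/0.0715)·ln[(0.517+0.0715·0.745)/(0.517+0.0715·0.134)] = 7.231·ln(0.5703/0.5266) = 0.5762 mol/L.
Then C_P = (C_{A0}−C_A) − C_Q = 0.6109 − 0.5762 = 0.03470 mol/L.
S̃_{P/Q} = C_P/C_Q = 0.03470/0.5762 = 0.0602.

0.0602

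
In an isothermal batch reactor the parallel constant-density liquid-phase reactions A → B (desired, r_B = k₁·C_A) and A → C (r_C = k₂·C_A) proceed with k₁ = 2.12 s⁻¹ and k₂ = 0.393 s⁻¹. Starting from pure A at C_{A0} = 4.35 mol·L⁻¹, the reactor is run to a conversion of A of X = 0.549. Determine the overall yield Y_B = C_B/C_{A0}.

C_A = C_{A0}(1−X) = 1.962 mol·L⁻¹.
Both paths are first order in A, so the instantaneous fraction to B is constant: dC_B/d(−C_A) = k₁/(k₁+k₂) = 0.8436.
C_B = 0.8436·(C_{A0}−C_A) = 0.8436×2.388 = 2.01 mol·L⁻¹.
Y_B = C_B/C_{A0} = 2.015/4.35 = 0.463.

0.463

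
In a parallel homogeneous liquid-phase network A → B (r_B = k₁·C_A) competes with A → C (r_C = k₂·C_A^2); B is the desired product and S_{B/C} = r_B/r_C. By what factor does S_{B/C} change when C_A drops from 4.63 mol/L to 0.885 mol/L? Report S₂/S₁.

5.23

S_{B/C} = (k₁/k₂)·C_A⁻¹, so S₂/S₁ = (C_{A,2}/C_{A,1})⁻¹.
= 4.63/0.885 = 5.23.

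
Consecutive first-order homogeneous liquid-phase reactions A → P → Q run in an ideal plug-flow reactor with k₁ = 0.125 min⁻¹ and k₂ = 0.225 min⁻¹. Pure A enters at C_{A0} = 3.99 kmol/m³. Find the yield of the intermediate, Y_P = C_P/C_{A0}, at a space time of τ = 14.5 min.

Solving the coupled first-order balances gives C_P(τ) = [k₁/(k₂−k₁)]·C_{A0}·(e^(−k₁τ) − e^(−k₂τ)).
e^(−k₁τ) = e^(−0.125×14.5) = e^(−1.812) = 0.1632; e^(−k₂τ) = e^(−3.263) = 0.03829.
C_P = 0.125×3.99/(0.225−0.125) × (0.1632−0.03829) = 4.987×0.1250 = 0.6232 kmol/m³.
Y_P = C_P/C_{A0} = 0.6232/3.99 = 0.156.

0.156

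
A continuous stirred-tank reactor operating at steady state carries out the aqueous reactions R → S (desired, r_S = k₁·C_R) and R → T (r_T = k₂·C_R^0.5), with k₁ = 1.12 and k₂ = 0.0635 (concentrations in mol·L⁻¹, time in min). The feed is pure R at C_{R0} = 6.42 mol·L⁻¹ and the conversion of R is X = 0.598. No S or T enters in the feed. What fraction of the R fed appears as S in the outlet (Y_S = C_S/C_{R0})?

Exit C_R = C_{R0}(1−X) = 6.42×0.402 = 2.581 mol·L⁻¹.
In a CSTR the entire volume is at exit conditions, so r_S = 1.12×2.581 = 2.891 and r_T = 0.0635×2.581^0.5 = 0.1020.
Fraction of consumed R going to S: r_S/(r_S+r_T) = 0.9659.
C_S = 0.9659·C_{R0}·X = 0.9659×6.42×0.598 = 3.71 mol·L⁻¹; Y_S = C_S/C_{R0} = 0.578.

0.578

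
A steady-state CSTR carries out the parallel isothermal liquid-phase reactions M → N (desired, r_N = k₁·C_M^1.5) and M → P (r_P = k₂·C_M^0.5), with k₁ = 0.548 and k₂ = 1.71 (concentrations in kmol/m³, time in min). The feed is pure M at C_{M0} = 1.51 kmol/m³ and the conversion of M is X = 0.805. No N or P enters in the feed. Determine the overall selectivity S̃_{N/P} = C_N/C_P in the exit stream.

0.0944

Exit C_M = C_{M0}(1−X) = 1.51×0.195 = 0.2944 kmol/m³.
Rates in a CSTR are evaluated at the outlet concentration: r_N = 0.548×0.2944^1.5 = 0.08756, r_P = 1.71×0.2944^0.5 = 0.9279.
Overall selectivity = C_N/C_P = r_Nτ/(r_Pτ) = r_N/r_P = 0.0944.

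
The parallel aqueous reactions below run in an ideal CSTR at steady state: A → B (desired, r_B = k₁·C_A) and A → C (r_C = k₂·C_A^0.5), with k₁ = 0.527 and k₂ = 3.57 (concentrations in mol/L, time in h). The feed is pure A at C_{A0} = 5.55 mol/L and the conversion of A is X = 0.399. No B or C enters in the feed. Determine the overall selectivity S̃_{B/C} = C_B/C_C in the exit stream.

Exit C_A = C_{A0}(1−X) = 5.55×0.601 = 3.336 mol/L.
Rates in a CSTR are evaluated at the outlet concentration: r_B = 0.527×3.336 = 1.758, r_C = 3.57×3.336^0.5 = 6.520.
Overall selectivity = C_B/C_C = r_Bτ/(r_Cτ) = r_B/r_C = 0.270.

0.270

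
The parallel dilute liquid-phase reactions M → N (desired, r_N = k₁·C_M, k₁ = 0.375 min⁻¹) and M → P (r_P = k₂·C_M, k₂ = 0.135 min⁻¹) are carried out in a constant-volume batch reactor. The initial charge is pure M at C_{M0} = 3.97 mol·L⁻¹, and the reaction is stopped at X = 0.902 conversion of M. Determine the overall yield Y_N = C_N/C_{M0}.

0.663

C_M = C_{M0}(1−X) = 0.3891 mol·L⁻¹.
Both paths are first order in M, so the instantaneous fraction to N is constant: dC_N/d(−C_M) = k₁/(k₁+k₂) = 0.7353.
C_N = 0.7353·(C_{M0}−C_M) = 0.7353×3.581 = 2.63 mol·L⁻¹.
Y_N = C_N/C_{M0} = 2.633/3.97 = 0.663.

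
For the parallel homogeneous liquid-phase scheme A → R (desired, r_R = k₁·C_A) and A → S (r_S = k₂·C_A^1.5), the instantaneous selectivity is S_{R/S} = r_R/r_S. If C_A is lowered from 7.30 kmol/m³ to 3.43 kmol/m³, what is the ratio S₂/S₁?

S_{R/S} = (k₁/k₂)·C_A^-0.5, so S₂/S₁ = (C_{A,2}/C_{A,1})^-0.5.
= (3.43/7.30)^(-0.5) = (0.4699)^(-0.5) = 1.46.

1.46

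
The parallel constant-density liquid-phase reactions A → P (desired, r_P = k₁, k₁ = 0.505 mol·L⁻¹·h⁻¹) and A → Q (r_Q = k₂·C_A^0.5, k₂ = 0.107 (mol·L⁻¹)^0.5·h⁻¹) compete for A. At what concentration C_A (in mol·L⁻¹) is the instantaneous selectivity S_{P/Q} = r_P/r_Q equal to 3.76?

S_{P/Q} = (k₁/k₂)·C_A^-0.5 ⇒ C_A = (S·k₂/k₁)^(-2).
= (3.76×0.107/0.505)^(-2) = (0.7967)^(-2) = 1.58 mol·L⁻¹.

1.58 mol·L⁻¹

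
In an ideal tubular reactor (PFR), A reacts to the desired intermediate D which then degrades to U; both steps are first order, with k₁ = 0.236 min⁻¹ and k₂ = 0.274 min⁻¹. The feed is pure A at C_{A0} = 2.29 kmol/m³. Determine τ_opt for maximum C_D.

Setting dC_D/dτ = 0 gives τ_opt = ln(k₂/k₁)/(k₂−k₁).
= ln(0.274/0.236)/(0.274−0.236) = ln(1.161)/0.03800 = 0.1493/0.03800 = 3.93 min.

3.93 min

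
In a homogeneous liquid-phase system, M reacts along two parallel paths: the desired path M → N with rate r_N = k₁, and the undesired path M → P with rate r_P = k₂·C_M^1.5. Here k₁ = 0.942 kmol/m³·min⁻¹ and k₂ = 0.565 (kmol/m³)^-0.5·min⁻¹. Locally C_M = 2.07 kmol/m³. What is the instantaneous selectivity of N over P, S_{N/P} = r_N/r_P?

S_{N/P} = r_N/r_P = (k₁)/(k₂·C_M^1.5) = (k₁/k₂)·C_M^-1.5.
= (0.942) / (0.565×2.070^1.5) = 0.9420/1.683 = 0.560.
The undesired path is higher order in M, so low C_M (CSTR or dilute feed) favours N.

0.560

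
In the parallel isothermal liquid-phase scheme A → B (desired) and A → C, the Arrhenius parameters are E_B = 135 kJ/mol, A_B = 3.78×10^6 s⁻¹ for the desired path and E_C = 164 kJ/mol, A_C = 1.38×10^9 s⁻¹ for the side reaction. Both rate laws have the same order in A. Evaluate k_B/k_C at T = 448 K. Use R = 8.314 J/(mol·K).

Since both paths have the same order in A, the concentration cancels and S_{B/C} = k_B/k_C = (A_B/A_C)·exp[(E_C−E_B)/(RT)].
(E_C−E_B)/(RT) = (164−135)×10³/(8.314×448) = 29000/3725 = 7.786.
k_B/k_C = (3.78×10^6/1.38×10^9)·exp(7.786) = 0.002739 × 2406 = 6.59.
Since E_B < E_C, lowering the temperature improves selectivity toward B.

6.59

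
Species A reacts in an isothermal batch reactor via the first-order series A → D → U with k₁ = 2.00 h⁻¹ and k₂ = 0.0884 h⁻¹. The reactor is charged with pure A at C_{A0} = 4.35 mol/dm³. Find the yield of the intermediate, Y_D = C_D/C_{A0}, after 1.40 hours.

0.861

Solving the coupled first-order balances gives C_D(t) = [k₁/(k₂−k₁)]·C_{A0}·(e^(−k₁t) − e^(−k₂t)).
e^(−k₁t) = e^(−2.00×1.40) = e^(−2.800) = 0.06081; e^(−k₂t) = e^(−0.1238) = 0.8836.
C_D = 2.00×4.35/(0.0884−2.00) × (0.06081−0.8836) = (-4.551)×(-0.8228) = 3.745 mol/dm³.
Y_D = C_D/C_{A0} = 3.745/4.35 = 0.861.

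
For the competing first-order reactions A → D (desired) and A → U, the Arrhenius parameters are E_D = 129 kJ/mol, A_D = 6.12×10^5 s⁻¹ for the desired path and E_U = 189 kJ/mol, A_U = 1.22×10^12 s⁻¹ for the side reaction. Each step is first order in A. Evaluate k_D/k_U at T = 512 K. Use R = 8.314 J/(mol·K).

0.664

With equal orders, S_{D/U} = k_D/k_U = (A_D/A_U)·exp[(E_U−E_D)/(RT)].
(E_U−E_D)/(RT) = (189−129)×10³/(8.314×512) = 60000/4257 = 14.10.
k_D/k_U = (6.12×10^5/1.22×10^12)·exp(14.10) = 5.016×10^-7 × 1.323×10^6 = 0.664.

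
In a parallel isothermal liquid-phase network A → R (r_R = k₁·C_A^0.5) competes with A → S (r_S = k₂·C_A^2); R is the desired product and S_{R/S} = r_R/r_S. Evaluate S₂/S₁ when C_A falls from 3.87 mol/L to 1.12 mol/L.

6.42

S_{R/S} = (k₁/k₂)·C_A^-1.5, so S₂/S₁ = (C_{A,2}/C_{A,1})^-1.5.
= (1.12/3.87)^(-1.5) = (0.2894)^(-1.5) = 6.42.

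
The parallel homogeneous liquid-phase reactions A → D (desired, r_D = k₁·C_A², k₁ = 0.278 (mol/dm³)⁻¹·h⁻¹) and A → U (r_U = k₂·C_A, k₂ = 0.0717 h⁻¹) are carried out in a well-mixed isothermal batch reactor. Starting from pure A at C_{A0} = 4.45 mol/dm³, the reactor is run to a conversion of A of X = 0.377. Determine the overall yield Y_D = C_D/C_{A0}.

0.351

C_A = C_{A0}(1−X) = 2.772 mol/dm³.
Along a PFR/batch, dC_U/dC_A = −r_U/(r_D+r_U) = −k₂/(k₂+k₁·C_A).
Integrating from C_{A0} to C_A: C_U = (0.0717/0.278)·ln[(0.0717+0.278·4.45)/(0.0717+0.278·2.77)] = 0.2579·ln(1.309/0.8424) = 0.1136 mol/dm³.
Then C_D = (C_{A0}−C_A) − C_U = 1.678 − 0.1136 = 1.564 mol/dm³.
Y_D = C_D/C_{A0} = 1.564/4.45 = 0.351.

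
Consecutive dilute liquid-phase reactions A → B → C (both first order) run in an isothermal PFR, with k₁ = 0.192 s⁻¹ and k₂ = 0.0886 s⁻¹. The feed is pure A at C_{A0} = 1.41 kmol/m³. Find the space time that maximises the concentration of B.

For first-order series the maximum of C_B occurs at τ_opt = ln(k₂/k₁)/(k₂−k₁).
= ln(0.0886/0.192)/(0.0886−0.192) = ln(0.4615)/-0.1034 = -0.7734/-0.1034 = 7.48 s.

7.48 s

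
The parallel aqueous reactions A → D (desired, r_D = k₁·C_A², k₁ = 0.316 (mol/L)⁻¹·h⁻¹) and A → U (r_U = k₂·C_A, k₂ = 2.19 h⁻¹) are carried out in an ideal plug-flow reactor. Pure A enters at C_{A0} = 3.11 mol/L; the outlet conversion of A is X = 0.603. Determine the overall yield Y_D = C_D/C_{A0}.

C_A = C_{A0}(1−X) = 1.235 mol/L.
Along a PFR/batch, dC_U/dC_A = −r_U/(r_D+r_U) = −k₂/(k₂+k₁·C_A).
Integrating from C_{A0} to C_A: C_U = (2.19/0.316)·ln[(2.19+0.316·3.11)/(2.19+0.316·1.23)] = 6.930·ln(3.173/2.580) = 1.433 mol/L.
Then C_D = (C_{A0}−C_A) − C_U = 1.875 − 1.433 = 0.4425 mol/L.
Y_D = C_D/C_{A0} = 0.4425/3.11 = 0.142.

0.142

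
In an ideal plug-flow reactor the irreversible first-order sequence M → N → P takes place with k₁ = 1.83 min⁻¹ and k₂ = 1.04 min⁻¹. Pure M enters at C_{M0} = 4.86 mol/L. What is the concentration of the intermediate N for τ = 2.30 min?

0.862 mol/L

For first-order series with pure M initially, C_N(τ) = k₁C_{M0}/(k₂−k₁)·(e^(−k₁τ) − e^(−k₂τ)).
e^(−k₁τ) = e^(−1.83×2.30) = e^(−4.209) = 0.01486; e^(−k₂τ) = e^(−2.392) = 0.09145.
C_N = 1.83×4.86/(1.04−1.83) × (0.01486−0.09145) = (-11.26)×(-0.07659) = 0.8622 mol/L.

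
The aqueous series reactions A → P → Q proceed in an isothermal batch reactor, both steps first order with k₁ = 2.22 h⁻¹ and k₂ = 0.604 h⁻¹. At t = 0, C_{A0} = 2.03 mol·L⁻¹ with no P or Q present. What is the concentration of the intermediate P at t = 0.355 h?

0.982 mol·L⁻¹

Solving the coupled first-order balances gives C_P(t) = [k₁/(k₂−k₁)]·C_{A0}·(e^(−k₁t) − e^(−k₂t)).
e^(−k₁t) = e^(−2.22×0.355) = e^(−0.7881) = 0.4547; e^(−k₂t) = e^(−0.2144) = 0.8070.
C_P = 2.22×2.03/(0.604−2.22) × (0.4547−0.8070) = (-2.789)×(-0.3523) = 0.9825 mol·L⁻¹.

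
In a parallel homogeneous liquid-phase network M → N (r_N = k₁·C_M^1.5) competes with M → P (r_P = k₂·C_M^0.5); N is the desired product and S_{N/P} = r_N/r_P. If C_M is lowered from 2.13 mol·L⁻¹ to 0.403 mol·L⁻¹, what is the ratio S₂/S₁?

0.189

S_{N/P} = (k₁/k₂)·C_M, so S₂/S₁ = (C_{M,2}/C_{M,1}).
= 0.403/2.13 = 0.189.
Selectivity toward N falls as C_M falls — high-concentration operation is favoured.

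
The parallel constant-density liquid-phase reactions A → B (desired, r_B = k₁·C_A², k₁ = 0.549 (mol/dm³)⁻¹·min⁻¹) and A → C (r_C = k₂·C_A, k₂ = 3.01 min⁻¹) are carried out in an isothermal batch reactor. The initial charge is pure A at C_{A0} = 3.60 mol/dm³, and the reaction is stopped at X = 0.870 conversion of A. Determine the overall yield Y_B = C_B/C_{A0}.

0.226

C_A = C_{A0}(1−X) = 0.4680 mol/dm³.
Along a PFR/batch, dC_C/dC_A = −r_C/(r_B+r_C) = −k₂/(k₂+k₁·C_A).
Integrating from C_{A0} to C_A: C_C = (3.01/0.549)·ln[(3.01+0.549·3.60)/(3.01+0.549·0.468)] = 5.483·ln(4.986/3.267) = 2.318 mol/dm³.
Then C_B = (C_{A0}−C_A) − C_C = 3.132 − 2.318 = 0.8136 mol/dm³.
Y_B = C_B/C_{A0} = 0.8136/3.60 = 0.226.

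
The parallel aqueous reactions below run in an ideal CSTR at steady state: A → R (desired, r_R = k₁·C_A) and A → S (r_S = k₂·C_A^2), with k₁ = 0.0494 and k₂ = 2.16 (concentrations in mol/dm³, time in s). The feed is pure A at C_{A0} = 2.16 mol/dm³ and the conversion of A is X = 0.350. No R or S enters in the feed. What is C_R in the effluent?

0.0121 mol/dm³

Exit C_A = C_{A0}(1−X) = 2.16×0.650 = 1.404 mol/dm³.
Rates in a CSTR are evaluated at the outlet concentration: r_R = 0.0494×1.404 = 0.06936, r_S = 2.16×1.404^2 = 4.258.
Fraction of consumed A going to R: r_R/(r_R+r_S) = 0.01603.
C_R = 0.01603·C_{A0}·X = 0.01603×2.16×0.350 = 0.0121 mol/dm³.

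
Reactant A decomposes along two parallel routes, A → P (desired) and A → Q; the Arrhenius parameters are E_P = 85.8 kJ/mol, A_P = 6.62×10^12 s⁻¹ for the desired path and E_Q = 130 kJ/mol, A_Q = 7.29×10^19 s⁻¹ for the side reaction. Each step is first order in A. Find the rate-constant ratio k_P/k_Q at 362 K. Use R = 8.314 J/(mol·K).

With equal orders, S_{P/Q} = k_P/k_Q = (A_P/A_Q)·exp[(E_Q−E_P)/(RT)].
(E_Q−E_P)/(RT) = (130−85.8)×10³/(8.314×362) = 44200/3010 = 14.69.
k_P/k_Q = (6.62×10^12/7.29×10^19)·exp(14.69) = 9.081×10^-8 × 2.388×10^6 = 0.217.
Since E_P < E_Q, lowering the temperature improves selectivity toward P.

0.217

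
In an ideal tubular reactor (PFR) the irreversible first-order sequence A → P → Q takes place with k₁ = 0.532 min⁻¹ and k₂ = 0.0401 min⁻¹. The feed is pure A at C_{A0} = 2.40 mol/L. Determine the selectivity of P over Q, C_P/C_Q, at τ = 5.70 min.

The intermediate concentration in a first-order A→B→C sequence is C_P = k₁C_{A0}(e^(−k₁τ) − e^(−k₂τ))/(k₂−k₁).
e^(−k₁τ) = e^(−0.532×5.70) = e^(−3.032) = 0.04820; e^(−k₂τ) = e^(−0.2286) = 0.7957.
C_P = 0.532×2.40/(0.0401−0.532) × (0.04820−0.7957) = (-2.596)×(-0.7475) = 1.940 mol/L.
C_A = C_{A0}e^(−k₁τ) = 0.1157 mol/L, so C_Q = C_{A0}−C_A−C_P = 0.3441 mol/L; C_P/C_Q = 5.64.

5.64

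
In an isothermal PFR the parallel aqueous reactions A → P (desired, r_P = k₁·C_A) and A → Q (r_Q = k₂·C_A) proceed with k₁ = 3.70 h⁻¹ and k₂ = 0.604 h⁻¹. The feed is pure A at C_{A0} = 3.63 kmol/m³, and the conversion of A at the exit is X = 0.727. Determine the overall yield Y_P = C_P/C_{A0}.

0.625

C_A = C_{A0}(1−X) = 0.9910 kmol/m³.
Both paths are first order in A, so the instantaneous fraction to P is constant: dC_P/d(−C_A) = k₁/(k₁+k₂) = 0.8597.
C_P = 0.8597·(C_{A0}−C_A) = 0.8597×2.639 = 2.27 kmol/m³.
Y_P = C_P/C_{A0} = 2.269/3.63 = 0.625.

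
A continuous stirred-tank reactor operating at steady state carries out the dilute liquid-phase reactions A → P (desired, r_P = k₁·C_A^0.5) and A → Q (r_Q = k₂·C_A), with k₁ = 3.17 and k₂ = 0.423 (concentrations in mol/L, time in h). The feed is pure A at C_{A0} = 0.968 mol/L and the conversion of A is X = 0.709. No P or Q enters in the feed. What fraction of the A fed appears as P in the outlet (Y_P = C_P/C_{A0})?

0.662

Exit C_A = C_{A0}(1−X) = 0.968×0.291 = 0.2817 mol/L.
A CSTR operates uniformly at the exit composition, giving r_P = 1.682 and r_Q = 0.1192 (each k·C_A^n at C_A = 0.2817).
Fraction of consumed A going to P: r_P/(r_P+r_Q) = 0.9339.
C_P = 0.9339·C_{A0}·X = 0.9339×0.968×0.709 = 0.641 mol/L; Y_P = C_P/C_{A0} = 0.662.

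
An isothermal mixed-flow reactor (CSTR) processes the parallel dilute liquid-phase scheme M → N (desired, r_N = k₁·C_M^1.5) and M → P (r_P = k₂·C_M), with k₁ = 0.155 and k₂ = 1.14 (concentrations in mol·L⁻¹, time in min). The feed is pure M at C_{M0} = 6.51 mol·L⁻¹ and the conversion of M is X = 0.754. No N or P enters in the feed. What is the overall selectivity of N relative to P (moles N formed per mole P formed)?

Exit C_M = C_{M0}(1−X) = 6.51×0.246 = 1.601 mol·L⁻¹.
Rates in a CSTR are evaluated at the outlet concentration: r_N = 0.155×1.601^1.5 = 0.3141, r_P = 1.14×1.601 = 1.826.
Overall selectivity = C_N/C_P = r_Nτ/(r_Pτ) = r_N/r_P = 0.172.

0.172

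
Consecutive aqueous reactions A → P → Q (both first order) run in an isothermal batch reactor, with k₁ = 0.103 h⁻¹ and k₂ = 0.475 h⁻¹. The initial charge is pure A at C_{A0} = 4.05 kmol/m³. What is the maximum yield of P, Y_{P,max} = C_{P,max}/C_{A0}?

0.142

At the optimum, C_{P,max}/C_{A0} = (k₁/k₂)^[k₂/(k₂−k₁)].
= (0.103/0.475)^(0.475/(0.475−0.103)) = (0.2168)^(1.277) = 0.1420.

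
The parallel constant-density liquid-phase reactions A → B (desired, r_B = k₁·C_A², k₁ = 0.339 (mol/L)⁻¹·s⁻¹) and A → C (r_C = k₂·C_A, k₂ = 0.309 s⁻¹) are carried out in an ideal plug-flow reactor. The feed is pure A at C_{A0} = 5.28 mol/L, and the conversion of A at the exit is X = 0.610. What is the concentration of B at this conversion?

2.55 mol/L

C_A = C_{A0}(1−X) = 2.059 mol/L.
Along a PFR/batch, dC_C/dC_A = −r_C/(r_B+r_C) = −k₂/(k₂+k₁·C_A).
Integrating from C_{A0} to C_A: C_C = (0.309/0.339)·ln[(0.309+0.339·5.28)/(0.309+0.339·2.06)] = 0.9115·ln(2.099/1.007) = 0.6694 mol/L.
Then C_B = (C_{A0}−C_A) − C_C = 3.221 − 0.6694 = 2.551 mol/L.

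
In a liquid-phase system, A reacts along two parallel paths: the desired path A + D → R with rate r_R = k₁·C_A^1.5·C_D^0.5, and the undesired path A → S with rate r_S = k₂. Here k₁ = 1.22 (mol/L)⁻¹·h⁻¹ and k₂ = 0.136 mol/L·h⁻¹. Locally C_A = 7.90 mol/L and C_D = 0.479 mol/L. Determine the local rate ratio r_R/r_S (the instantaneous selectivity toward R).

138

S_{R/S} = r_R/r_S = (k₁·C_A^1.5·C_D^0.5)/(k₂) = (k₁/k₂)·C_A^1.5·C_D^0.5.
= (1.22×7.900^1.5×0.4790^0.5) / (0.136) = 18.75/0.1360 = 138.
Since the desired path is higher order in A, keeping C_A high (PFR or concentrated feed) favours R.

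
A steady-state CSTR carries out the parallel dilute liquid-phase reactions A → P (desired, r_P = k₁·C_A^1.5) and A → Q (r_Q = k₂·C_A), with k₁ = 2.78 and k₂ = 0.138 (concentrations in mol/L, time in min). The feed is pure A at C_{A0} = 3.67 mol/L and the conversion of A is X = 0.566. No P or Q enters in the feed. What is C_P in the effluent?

Exit C_A = C_{A0}(1−X) = 3.67×0.434 = 1.593 mol/L.
A CSTR operates uniformly at the exit composition, giving r_P = 5.588 and r_Q = 0.2198 (each k·C_A^n at C_A = 1.593).
Fraction of consumed A going to P: r_P/(r_P+r_Q) = 0.9622.
C_P = 0.9622·C_{A0}·X = 0.9622×3.67×0.566 = 2.00 mol/L.

2.00 mol/L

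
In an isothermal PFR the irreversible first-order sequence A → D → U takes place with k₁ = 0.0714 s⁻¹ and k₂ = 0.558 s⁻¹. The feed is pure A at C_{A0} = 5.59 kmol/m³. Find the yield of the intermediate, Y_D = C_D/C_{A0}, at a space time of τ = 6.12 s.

0.0900

Solving the coupled first-order balances gives C_D(τ) = [k₁/(k₂−k₁)]·C_{A0}·(e^(−k₁τ) − e^(−k₂τ)).
e^(−k₁τ) = e^(−0.0714×6.12) = e^(−0.4370) = 0.6460; e^(−k₂τ) = e^(−3.415) = 0.03288.
C_D = 0.0714×5.59/(0.558−0.0714) × (0.6460−0.03288) = 0.8202×0.6131 = 0.5029 kmol/m³.
Y_D = C_D/C_{A0} = 0.5029/5.59 = 0.0900.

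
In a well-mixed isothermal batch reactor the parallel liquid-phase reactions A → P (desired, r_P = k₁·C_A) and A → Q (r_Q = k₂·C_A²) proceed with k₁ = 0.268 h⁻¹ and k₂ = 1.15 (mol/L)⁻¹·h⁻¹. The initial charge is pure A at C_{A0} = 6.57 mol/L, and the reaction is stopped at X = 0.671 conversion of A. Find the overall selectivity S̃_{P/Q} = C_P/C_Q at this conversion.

C_A = C_{A0}(1−X) = 2.162 mol/L.
Along a PFR/batch, dC_P/dC_A = −r_P/(r_P+r_Q) = −k₁/(k₁+k₂·C_A).
Integrating from C_{A0} to C_A: C_P = (0.268/1.15)·ln[(0.268+1.15·6.57)/(0.268+1.15·2.16)] = 0.2330·ln(7.823/2.754) = 0.2433 mol/L.
C_Q = (C_{A0}−C_A)−C_P = 4.165 mol/L; S̃_{P/Q} = 0.2433/4.165 = 0.0584.

0.0584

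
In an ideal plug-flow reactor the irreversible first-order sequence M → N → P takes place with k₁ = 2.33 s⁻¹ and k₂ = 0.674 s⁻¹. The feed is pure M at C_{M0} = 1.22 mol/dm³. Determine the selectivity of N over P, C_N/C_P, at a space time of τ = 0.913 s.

The intermediate concentration in a first-order A→B→C sequence is C_N = k₁C_{M0}(e^(−k₁τ) − e^(−k₂τ))/(k₂−k₁).
e^(−k₁τ) = e^(−2.33×0.913) = e^(−2.127) = 0.1192; e^(−k₂τ) = e^(−0.6154) = 0.5404.
C_N = 2.33×1.22/(0.674−2.33) × (0.1192−0.5404) = (-1.717)×(-0.4213) = 0.7232 mol/dm³.
C_M = C_{M0}e^(−k₁τ) = 0.1454 mol/dm³, so C_P = C_{M0}−C_M−C_N = 0.3515 mol/dm³; C_N/C_P = 2.06.

2.06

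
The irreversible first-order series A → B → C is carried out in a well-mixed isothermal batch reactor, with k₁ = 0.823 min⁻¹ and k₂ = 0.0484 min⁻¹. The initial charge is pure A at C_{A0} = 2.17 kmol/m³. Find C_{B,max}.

Evaluating C_B at t_opt = ln(k₂/k₁)/(k₂−k₁) gives C_{B,max}/C_{A0} = (k₁/k₂)^[k₂/(k₂−k₁)].
= (0.823/0.0484)^(0.0484/(0.0484−0.823)) = (17.00)^(-0.06248) = 0.8377.
C_{B,max} = 0.8377×2.17 = 1.82 kmol/m³.

1.82 kmol/m³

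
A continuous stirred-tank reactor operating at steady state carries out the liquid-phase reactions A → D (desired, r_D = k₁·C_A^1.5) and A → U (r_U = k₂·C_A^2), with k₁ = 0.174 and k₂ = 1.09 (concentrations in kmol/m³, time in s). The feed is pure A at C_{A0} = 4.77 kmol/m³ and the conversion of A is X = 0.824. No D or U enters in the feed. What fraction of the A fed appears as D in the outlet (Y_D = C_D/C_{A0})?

Exit C_A = C_{A0}(1−X) = 4.77×0.176 = 0.8395 kmol/m³.
A CSTR operates uniformly at the exit composition, giving r_D = 0.1338 and r_U = 0.7682 (each k·C_A^n at C_A = 0.8395).
Fraction of consumed A going to D: r_D/(r_D+r_U) = 0.1484.
C_D = 0.1484·C_{A0}·X = 0.1484×4.77×0.824 = 0.583 kmol/m³; Y_D = C_D/C_{A0} = 0.122.

0.122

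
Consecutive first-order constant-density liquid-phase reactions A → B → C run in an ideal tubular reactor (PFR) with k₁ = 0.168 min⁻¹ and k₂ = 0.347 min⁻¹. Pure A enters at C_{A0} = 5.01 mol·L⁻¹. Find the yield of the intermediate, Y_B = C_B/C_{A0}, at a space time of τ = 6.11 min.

0.224

The intermediate concentration in a first-order A→B→C sequence is C_B = k₁C_{A0}(e^(−k₁τ) − e^(−k₂τ))/(k₂−k₁).
e^(−k₁τ) = e^(−0.168×6.11) = e^(−1.026) = 0.3583; e^(−k₂τ) = e^(−2.120) = 0.1200.
C_B = 0.168×5.01/(0.347−0.168) × (0.3583−0.1200) = 4.702×0.2383 = 1.120 mol·L⁻¹.
Y_B = C_B/C_{A0} = 1.120/5.01 = 0.224.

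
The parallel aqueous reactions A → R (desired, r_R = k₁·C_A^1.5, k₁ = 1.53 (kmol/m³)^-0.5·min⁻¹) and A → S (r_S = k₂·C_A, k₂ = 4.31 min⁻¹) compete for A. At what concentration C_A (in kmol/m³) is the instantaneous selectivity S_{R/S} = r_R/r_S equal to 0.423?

S_{R/S} = (k₁/k₂)·C_A^0.5 ⇒ C_A = (S·k₂/k₁)^(2).
= (0.423×4.31/1.53)^(2) = (1.192)^(2) = 1.42 kmol/m³.

1.42 kmol/m³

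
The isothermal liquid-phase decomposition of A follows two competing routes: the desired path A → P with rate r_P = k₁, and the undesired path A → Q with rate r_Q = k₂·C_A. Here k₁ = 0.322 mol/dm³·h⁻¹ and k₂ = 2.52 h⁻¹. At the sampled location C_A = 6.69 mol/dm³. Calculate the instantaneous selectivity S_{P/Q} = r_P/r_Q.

0.0191

S_{P/Q} = r_P/r_Q = (k₁)/(k₂·C_A) = (k₁/k₂)·C_A⁻¹.
= (0.322) / (2.52×6.690) = 0.3220/16.86 = 0.0191.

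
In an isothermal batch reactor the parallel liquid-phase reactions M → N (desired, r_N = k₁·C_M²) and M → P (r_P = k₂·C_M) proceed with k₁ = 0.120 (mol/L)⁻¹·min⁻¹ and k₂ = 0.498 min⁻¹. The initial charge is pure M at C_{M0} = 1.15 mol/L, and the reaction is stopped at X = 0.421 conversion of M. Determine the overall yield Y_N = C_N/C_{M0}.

C_M = C_{M0}(1−X) = 0.6658 mol/L.
Along a PFR/batch, dC_P/dC_M = −r_P/(r_N+r_P) = −k₂/(k₂+k₁·C_M).
Integrating from C_{M0} to C_M: C_P = (0.498/0.120)·ln[(0.498+0.120·1.15)/(0.498+0.120·0.666)] = 4.150·ln(0.6360/0.5779) = 0.3975 mol/L.
Then C_N = (C_{M0}−C_M) − C_P = 0.4841 − 0.3975 = 0.08660 mol/L.
Y_N = C_N/C_{M0} = 0.08660/1.15 = 0.0753.

0.0753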